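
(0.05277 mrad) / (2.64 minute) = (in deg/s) 1.909e-05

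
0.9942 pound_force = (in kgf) 0.451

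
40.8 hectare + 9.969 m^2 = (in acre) 100.8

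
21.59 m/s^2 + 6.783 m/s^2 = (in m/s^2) 28.37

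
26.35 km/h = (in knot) 14.23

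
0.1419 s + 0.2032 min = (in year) 3.911e-07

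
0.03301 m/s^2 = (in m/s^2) 0.03301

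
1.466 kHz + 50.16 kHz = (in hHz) 516.3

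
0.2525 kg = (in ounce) 8.907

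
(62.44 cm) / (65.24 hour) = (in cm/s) 0.0002659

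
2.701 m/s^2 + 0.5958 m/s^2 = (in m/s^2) 3.297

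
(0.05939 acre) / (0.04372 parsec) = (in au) 1.191e-24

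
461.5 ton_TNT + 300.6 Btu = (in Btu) 1.83e+09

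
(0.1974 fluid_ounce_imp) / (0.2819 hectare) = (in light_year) 2.103e-25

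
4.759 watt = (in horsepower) 0.006382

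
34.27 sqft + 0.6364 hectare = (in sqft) 6.854e+04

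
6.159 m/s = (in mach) 0.01809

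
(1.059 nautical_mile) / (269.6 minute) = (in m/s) 0.1212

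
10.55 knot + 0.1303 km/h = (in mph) 12.22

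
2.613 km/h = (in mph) 1.624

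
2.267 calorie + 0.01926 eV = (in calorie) 2.267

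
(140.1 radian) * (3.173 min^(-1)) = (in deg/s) 424.5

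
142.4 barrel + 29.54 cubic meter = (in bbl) 328.2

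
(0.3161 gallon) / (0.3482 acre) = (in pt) 0.002407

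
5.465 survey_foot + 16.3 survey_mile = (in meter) 2.623e+04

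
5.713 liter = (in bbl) 0.03593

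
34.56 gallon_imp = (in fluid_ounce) 5313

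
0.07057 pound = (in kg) 0.03201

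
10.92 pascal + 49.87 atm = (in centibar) 5053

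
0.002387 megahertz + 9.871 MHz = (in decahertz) 9.873e+05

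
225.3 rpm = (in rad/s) 23.59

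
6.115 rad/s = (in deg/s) 350.4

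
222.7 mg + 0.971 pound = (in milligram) 4.407e+05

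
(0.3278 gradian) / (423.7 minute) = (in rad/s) 2.025e-07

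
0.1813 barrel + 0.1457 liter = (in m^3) 0.02897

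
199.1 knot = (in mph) 229.1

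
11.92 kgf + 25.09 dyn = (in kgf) 11.92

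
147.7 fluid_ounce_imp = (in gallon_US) 1.109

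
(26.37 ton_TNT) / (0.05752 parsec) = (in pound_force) 1.397e-05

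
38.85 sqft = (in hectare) 0.0003609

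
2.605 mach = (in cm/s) 8.87e+04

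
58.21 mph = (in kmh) 93.68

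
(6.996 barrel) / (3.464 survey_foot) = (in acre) 0.0002603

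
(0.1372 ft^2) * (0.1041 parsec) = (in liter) 4.094e+16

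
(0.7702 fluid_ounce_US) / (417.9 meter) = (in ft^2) 5.867e-07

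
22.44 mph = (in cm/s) 1003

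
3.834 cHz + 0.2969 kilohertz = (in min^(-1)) 1.782e+04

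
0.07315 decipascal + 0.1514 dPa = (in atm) 2.216e-07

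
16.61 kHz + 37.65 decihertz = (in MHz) 0.01661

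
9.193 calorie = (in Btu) 0.03646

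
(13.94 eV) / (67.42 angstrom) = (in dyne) 3.313e-05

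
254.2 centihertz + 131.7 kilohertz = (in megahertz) 0.1317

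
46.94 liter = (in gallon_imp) 10.33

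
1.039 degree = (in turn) 0.002886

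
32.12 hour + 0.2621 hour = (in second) 1.166e+05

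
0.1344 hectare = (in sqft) 1.447e+04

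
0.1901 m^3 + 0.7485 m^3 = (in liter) 938.6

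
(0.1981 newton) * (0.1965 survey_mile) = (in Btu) 0.05938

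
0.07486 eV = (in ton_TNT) 2.867e-30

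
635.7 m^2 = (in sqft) 6843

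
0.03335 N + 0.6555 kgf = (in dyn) 6.462e+05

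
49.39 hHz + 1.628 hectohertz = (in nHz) 5.102e+12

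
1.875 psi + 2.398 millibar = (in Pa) 1.317e+04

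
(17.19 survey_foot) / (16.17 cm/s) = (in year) 1.027e-06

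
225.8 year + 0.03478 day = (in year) 225.8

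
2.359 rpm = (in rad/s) 0.247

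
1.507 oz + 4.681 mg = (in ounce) 1.507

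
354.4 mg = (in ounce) 0.0125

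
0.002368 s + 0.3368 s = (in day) 3.926e-06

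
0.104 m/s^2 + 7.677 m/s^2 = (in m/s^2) 7.781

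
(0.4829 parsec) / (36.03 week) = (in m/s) 6.838e+08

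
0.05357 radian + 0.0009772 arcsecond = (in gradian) 3.41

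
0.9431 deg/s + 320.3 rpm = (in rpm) 320.5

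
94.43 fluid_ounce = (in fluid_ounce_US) 94.43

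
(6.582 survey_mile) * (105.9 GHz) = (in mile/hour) 2.509e+15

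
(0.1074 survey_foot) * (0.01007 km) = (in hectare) 3.296e-05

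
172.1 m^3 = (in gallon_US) 4.546e+04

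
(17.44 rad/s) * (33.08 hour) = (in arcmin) 7.14e+09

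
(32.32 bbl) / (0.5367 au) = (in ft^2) 6.889e-10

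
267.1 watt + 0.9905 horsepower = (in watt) 1006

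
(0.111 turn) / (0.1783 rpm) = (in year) 1.184e-06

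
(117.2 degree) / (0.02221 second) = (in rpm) 879.5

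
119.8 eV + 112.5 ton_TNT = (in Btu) 4.461e+08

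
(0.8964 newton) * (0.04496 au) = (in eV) 3.763e+28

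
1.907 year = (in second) 6.014e+07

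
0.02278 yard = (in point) 59.05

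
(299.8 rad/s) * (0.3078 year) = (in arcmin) 1e+13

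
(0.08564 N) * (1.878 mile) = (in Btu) 0.2453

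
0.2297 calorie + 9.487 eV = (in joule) 0.9611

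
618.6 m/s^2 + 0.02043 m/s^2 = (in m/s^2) 618.6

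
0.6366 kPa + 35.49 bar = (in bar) 35.5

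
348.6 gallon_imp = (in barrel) 9.968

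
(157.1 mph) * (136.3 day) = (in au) 0.005528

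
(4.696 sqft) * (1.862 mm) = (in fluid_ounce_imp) 28.59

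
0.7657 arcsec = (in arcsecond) 0.7657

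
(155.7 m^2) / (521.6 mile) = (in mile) 1.153e-07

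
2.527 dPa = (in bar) 2.527e-06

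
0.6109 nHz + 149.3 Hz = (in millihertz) 1.493e+05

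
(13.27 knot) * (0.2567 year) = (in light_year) 5.841e-09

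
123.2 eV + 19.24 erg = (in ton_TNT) 4.598e-16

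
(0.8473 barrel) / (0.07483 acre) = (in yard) 0.0004865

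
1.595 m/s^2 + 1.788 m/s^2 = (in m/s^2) 3.383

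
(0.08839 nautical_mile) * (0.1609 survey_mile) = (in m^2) 4.239e+04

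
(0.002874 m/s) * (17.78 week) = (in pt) 8.761e+07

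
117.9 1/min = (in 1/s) 1.965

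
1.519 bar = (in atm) 1.499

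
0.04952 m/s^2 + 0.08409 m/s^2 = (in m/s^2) 0.1336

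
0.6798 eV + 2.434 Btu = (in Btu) 2.434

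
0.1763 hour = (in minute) 10.58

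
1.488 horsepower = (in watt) 1110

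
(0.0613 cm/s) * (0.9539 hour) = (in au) 1.407e-11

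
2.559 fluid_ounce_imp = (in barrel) 0.0004573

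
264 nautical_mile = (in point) 1.386e+09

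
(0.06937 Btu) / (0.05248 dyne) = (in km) 1.395e+05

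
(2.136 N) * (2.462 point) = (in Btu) 1.758e-06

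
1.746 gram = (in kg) 0.001746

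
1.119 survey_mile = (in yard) 1969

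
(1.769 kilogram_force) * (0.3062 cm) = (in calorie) 0.0127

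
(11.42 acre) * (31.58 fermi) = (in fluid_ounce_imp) 5.137e-05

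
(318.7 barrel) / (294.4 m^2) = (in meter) 0.1721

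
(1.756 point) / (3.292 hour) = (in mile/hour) 1.169e-07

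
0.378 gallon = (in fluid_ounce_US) 48.38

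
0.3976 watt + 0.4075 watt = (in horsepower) 0.00108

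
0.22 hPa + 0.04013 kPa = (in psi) 0.009011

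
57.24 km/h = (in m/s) 15.9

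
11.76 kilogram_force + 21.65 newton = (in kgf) 13.97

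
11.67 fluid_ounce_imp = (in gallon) 0.08759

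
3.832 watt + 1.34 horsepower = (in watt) 1003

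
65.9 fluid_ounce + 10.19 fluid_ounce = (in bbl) 0.01415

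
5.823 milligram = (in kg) 5.823e-06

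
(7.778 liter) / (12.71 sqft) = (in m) 0.006587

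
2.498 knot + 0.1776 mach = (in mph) 138.1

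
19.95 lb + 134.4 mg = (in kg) 9.049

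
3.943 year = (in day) 1439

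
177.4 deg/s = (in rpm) 29.57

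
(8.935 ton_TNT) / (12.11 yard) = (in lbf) 7.59e+08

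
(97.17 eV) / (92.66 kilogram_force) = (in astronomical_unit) 1.145e-31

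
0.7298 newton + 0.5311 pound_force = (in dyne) 3.092e+05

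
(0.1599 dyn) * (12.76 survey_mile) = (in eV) 2.049e+17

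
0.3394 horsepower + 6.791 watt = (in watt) 259.9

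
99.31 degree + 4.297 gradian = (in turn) 0.2866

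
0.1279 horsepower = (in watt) 95.38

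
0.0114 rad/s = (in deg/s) 0.6532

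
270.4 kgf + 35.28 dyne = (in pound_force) 596.1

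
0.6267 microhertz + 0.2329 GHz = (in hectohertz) 2.329e+06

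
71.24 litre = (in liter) 71.24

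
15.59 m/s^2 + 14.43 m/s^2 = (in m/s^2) 30.02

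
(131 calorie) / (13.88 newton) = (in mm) 3.949e+04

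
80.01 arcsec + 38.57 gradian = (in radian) 0.6062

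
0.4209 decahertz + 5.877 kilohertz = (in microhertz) 5.881e+09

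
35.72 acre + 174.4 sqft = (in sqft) 1.556e+06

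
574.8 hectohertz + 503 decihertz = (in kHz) 57.53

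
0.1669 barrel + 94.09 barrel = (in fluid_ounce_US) 5.067e+05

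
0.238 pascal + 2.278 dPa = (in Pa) 0.4658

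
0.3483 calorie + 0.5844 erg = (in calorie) 0.3483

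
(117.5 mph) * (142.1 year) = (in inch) 9.267e+12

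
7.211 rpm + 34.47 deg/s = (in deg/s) 77.74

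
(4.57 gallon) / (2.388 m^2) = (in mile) 4.501e-06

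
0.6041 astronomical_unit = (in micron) 9.037e+16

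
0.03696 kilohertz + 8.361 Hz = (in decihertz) 453.2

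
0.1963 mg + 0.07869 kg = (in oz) 2.776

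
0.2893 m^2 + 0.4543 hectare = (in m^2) 4543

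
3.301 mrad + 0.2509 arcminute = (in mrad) 3.374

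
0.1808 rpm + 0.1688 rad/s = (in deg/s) 10.76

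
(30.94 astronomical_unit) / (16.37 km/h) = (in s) 1.018e+12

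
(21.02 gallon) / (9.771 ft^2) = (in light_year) 9.265e-18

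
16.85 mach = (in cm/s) 5.737e+05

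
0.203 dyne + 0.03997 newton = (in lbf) 0.008986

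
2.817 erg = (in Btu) 2.67e-10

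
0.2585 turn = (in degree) 93.06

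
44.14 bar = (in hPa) 4.414e+04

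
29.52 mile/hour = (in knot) 25.65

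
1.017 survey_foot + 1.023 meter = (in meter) 1.333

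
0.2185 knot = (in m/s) 0.1124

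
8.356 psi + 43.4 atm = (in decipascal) 4.455e+07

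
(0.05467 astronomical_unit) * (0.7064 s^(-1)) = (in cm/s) 5.777e+11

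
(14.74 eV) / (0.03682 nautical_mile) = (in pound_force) 7.786e-21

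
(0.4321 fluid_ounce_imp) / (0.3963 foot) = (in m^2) 0.0001016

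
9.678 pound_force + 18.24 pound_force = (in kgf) 12.66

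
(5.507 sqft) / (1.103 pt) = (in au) 8.789e-09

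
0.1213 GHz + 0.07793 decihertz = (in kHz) 1.213e+05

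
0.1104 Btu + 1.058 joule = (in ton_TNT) 2.809e-08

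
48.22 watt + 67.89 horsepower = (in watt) 5.067e+04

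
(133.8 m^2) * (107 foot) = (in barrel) 2.745e+04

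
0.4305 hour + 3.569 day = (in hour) 86.09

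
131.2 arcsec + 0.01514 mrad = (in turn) 0.0001036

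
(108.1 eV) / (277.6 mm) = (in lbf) 1.403e-17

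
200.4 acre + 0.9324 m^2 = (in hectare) 81.1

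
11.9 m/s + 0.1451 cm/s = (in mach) 0.03495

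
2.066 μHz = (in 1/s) 2.066e-06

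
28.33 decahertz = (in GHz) 2.833e-07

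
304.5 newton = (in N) 304.5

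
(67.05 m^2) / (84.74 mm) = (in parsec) 2.564e-14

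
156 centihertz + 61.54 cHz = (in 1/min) 130.5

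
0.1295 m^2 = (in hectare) 1.295e-05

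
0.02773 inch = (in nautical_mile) 3.803e-07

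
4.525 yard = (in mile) 0.002571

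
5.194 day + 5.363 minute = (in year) 0.01424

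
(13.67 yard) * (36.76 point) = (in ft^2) 1.745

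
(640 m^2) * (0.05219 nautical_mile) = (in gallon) 1.634e+07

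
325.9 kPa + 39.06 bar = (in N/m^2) 4.232e+06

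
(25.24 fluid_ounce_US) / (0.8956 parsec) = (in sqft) 2.907e-19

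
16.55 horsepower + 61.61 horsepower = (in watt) 5.828e+04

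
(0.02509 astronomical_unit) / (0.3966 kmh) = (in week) 5.633e+04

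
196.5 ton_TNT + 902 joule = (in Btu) 7.793e+08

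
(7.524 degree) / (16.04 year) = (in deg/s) 1.487e-08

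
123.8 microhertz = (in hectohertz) 1.238e-06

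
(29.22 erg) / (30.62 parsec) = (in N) 3.093e-24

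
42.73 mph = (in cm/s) 1910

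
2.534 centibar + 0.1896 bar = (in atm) 0.2121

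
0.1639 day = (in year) 0.000449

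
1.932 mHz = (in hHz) 1.932e-05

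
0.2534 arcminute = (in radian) 7.371e-05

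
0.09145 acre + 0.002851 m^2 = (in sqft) 3984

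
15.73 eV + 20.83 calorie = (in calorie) 20.83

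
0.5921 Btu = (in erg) 6.247e+09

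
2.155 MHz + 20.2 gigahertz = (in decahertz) 2.02e+09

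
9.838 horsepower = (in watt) 7336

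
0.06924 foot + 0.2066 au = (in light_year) 3.267e-06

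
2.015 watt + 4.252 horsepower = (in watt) 3173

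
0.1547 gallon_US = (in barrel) 0.003683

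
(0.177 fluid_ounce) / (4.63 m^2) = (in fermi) 1.131e+09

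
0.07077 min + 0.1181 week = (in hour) 19.84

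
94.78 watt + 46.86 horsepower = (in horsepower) 46.99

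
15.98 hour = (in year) 0.001824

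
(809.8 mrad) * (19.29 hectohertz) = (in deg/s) 8.95e+04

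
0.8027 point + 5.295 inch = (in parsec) 4.368e-18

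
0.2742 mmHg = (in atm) 0.0003608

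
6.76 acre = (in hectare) 2.736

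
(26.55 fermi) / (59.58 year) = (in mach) 4.15e-26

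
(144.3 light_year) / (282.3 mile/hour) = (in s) 1.082e+16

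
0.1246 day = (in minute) 179.4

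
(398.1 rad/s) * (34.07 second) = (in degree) 7.771e+05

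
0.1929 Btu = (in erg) 2.035e+09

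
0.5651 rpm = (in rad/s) 0.05918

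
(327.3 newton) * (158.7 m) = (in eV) 3.242e+23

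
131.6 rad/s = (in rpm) 1257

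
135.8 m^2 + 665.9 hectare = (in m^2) 6.659e+06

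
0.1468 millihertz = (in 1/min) 0.008808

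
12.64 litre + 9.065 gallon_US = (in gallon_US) 12.4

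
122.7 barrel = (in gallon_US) 5153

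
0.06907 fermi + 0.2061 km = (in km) 0.2061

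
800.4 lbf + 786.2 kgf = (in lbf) 2534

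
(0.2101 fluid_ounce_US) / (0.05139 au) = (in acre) 1.997e-19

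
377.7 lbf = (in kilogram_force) 171.3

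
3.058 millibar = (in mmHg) 2.294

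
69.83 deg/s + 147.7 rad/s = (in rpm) 1422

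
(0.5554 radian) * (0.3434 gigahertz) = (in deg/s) 1.093e+10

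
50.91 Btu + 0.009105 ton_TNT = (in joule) 3.815e+07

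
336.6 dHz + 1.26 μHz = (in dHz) 336.6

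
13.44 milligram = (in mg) 13.44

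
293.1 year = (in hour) 2.568e+06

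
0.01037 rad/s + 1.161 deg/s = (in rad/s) 0.03063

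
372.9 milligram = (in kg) 0.0003729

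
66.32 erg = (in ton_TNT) 1.585e-15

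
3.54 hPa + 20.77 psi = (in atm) 1.417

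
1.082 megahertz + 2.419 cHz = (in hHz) 1.082e+04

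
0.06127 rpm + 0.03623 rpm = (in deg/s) 0.585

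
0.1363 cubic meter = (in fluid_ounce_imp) 4797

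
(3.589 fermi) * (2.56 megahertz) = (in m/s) 9.188e-09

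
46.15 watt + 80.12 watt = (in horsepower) 0.1693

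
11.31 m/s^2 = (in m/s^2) 11.31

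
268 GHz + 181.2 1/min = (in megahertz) 2.68e+05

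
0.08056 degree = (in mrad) 1.406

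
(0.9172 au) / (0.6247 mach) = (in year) 20.45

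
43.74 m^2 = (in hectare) 0.004374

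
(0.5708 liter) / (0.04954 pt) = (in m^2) 32.66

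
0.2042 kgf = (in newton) 2.003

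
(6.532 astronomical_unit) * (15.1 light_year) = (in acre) 3.449e+25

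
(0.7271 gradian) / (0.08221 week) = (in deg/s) 1.316e-05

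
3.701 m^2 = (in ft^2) 39.84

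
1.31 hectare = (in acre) 3.237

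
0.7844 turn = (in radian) 4.929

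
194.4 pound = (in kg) 88.18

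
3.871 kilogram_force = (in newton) 37.96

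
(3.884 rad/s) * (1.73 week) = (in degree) 2.328e+08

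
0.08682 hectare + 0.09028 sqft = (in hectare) 0.08682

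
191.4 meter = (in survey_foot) 628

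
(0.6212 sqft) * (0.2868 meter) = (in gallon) 4.372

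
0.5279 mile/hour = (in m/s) 0.236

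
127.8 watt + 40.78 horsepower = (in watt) 3.054e+04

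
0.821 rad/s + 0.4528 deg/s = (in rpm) 7.915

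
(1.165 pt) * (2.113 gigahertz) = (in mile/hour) 1.943e+06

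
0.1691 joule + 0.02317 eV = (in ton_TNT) 4.042e-11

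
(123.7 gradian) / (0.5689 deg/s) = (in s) 195.7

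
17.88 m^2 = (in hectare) 0.001788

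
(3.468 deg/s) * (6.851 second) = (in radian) 0.4147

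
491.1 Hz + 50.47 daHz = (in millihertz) 9.958e+05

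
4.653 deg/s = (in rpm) 0.7755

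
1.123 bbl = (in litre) 178.5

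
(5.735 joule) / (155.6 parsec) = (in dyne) 1.194e-13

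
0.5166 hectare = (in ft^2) 5.561e+04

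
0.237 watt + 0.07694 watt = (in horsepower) 0.000421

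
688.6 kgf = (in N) 6753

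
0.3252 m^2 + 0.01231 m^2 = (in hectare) 3.375e-05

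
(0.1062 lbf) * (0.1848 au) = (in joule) 1.306e+10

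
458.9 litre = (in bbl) 2.886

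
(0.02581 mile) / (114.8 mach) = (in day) 1.23e-08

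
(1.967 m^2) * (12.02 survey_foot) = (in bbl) 45.33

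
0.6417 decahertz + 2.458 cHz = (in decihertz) 64.42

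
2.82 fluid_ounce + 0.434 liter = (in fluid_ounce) 17.5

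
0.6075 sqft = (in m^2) 0.05644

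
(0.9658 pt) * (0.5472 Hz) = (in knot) 0.0003624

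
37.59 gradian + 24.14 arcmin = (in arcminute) 2054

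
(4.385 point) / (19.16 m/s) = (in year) 2.56e-12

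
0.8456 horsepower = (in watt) 630.6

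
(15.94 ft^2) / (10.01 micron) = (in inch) 5.824e+06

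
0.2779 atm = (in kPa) 28.16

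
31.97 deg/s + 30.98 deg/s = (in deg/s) 62.95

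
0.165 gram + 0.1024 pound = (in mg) 4.661e+04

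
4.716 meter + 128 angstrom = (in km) 0.004716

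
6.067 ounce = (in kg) 0.172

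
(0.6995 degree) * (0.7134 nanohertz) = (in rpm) 8.317e-11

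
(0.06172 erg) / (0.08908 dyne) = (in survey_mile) 4.305e-06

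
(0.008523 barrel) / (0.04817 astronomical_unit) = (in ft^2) 2.024e-12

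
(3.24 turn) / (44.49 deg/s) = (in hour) 0.007283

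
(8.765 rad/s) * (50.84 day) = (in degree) 2.206e+09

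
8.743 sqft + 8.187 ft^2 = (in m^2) 1.573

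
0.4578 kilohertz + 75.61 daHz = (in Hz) 1214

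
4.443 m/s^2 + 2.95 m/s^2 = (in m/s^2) 7.393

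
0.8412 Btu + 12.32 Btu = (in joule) 1.389e+04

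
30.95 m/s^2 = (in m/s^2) 30.95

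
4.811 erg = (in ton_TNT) 1.15e-16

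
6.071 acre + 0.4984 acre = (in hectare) 2.659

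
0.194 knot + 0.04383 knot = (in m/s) 0.1224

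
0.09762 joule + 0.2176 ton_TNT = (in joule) 9.104e+08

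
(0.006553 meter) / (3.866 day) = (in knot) 3.814e-08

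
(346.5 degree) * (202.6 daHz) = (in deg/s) 7.02e+05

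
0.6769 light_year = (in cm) 6.404e+17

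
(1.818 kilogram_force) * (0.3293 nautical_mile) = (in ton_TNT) 2.599e-06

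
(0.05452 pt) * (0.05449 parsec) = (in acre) 7.991e+06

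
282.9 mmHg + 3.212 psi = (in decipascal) 5.986e+05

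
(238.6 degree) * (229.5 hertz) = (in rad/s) 955.7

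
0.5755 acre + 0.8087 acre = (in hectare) 0.5602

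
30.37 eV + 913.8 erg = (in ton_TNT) 2.184e-14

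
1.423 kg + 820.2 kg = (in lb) 1811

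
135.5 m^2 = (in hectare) 0.01355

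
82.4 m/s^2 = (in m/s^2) 82.4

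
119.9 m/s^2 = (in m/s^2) 119.9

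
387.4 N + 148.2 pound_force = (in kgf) 106.7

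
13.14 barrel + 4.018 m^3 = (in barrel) 38.41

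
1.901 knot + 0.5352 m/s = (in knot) 2.941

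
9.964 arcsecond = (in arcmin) 0.1661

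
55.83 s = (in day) 0.0006462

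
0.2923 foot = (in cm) 8.909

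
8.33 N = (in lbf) 1.873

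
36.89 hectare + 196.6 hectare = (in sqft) 2.513e+07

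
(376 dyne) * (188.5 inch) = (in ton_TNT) 4.303e-12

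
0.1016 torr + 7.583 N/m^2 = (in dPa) 211.3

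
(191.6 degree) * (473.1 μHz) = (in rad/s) 0.001582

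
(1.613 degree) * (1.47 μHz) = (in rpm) 3.952e-07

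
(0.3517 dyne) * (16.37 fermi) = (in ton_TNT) 1.376e-29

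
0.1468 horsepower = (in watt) 109.5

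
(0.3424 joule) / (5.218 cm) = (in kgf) 0.6691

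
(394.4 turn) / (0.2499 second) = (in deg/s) 5.682e+05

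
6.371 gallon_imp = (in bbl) 0.1822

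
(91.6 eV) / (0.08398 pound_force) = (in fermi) 0.03929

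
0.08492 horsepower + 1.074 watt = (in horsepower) 0.08636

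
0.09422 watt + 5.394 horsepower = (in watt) 4022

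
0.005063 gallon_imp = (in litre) 0.02302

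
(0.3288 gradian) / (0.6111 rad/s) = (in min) 0.0001409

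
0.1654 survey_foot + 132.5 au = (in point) 5.619e+16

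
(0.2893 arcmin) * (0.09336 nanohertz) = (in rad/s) 7.857e-15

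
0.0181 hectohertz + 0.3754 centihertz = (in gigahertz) 1.814e-09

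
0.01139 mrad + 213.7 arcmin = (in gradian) 3.958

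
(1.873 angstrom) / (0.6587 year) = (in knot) 1.753e-17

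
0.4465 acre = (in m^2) 1807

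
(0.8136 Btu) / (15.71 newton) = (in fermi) 5.464e+16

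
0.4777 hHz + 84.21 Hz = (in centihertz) 1.32e+04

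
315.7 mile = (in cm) 5.081e+07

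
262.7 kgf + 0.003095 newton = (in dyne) 2.576e+08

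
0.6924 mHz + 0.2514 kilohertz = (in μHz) 2.514e+08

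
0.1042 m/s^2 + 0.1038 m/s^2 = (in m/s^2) 0.208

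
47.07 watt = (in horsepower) 0.06312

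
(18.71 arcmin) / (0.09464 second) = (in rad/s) 0.05751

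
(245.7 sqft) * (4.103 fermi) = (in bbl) 5.891e-13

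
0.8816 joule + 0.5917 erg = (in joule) 0.8816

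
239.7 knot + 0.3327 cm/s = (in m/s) 123.3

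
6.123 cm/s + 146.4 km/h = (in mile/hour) 91.11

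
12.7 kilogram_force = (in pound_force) 28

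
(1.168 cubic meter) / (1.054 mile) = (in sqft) 0.007412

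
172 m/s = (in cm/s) 1.72e+04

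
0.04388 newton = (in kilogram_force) 0.004475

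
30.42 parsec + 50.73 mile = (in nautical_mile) 5.068e+14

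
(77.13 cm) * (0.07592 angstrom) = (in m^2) 5.856e-12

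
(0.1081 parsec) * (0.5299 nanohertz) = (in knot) 3.436e+06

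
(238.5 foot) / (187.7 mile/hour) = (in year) 2.747e-08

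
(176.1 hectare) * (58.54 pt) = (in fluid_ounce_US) 1.23e+09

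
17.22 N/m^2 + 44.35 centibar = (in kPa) 44.37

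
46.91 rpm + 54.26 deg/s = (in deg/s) 335.7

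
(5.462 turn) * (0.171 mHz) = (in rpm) 0.05604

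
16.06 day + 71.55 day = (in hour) 2103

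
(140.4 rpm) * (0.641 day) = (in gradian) 5.184e+07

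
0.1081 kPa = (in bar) 0.001081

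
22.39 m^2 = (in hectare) 0.002239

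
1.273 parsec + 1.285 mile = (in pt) 1.113e+20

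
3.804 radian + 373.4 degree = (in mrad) 1.032e+04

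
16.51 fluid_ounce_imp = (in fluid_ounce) 15.86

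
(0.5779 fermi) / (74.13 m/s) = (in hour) 2.165e-21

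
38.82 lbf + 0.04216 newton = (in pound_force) 38.83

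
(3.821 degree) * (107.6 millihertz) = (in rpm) 0.06852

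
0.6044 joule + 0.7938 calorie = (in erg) 3.926e+07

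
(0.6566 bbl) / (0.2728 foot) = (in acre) 0.0003102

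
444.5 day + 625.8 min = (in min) 6.407e+05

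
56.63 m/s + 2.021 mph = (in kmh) 207.1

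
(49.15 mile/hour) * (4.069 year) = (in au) 0.01885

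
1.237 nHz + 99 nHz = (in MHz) 1.002e-13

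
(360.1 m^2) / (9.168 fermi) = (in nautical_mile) 2.121e+13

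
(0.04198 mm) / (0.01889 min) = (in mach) 1.088e-07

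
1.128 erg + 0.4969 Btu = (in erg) 5.243e+09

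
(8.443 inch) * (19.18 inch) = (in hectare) 1.045e-05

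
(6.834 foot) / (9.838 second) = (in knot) 0.4116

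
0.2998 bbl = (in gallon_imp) 10.48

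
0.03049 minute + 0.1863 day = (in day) 0.1863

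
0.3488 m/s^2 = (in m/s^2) 0.3488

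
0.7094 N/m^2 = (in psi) 0.0001029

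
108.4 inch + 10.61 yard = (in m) 12.46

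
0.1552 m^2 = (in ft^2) 1.671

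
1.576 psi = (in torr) 81.5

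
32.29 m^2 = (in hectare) 0.003229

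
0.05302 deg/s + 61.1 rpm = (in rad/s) 6.399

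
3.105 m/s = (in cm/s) 310.5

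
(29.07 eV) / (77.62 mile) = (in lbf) 8.382e-24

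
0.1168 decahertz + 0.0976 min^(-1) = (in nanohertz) 1.17e+09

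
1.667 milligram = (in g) 0.001667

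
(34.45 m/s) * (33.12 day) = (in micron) 9.858e+13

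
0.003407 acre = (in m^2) 13.79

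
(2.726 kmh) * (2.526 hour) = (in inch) 2.711e+05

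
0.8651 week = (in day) 6.056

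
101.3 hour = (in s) 3.647e+05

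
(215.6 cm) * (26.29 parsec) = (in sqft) 1.883e+19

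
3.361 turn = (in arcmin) 7.26e+04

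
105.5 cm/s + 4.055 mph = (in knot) 5.574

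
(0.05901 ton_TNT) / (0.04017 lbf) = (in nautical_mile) 7.461e+05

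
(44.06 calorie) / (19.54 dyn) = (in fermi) 9.434e+20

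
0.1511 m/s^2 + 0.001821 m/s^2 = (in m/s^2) 0.1529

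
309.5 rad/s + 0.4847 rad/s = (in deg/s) 1.776e+04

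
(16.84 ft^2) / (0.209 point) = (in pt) 6.015e+07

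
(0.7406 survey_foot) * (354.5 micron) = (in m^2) 8.002e-05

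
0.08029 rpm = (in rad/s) 0.008408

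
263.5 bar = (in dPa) 2.635e+08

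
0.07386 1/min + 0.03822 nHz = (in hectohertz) 1.231e-05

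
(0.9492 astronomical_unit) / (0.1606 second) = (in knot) 1.719e+12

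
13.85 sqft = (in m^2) 1.287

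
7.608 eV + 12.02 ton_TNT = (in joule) 5.029e+10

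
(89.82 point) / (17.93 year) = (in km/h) 2.017e-10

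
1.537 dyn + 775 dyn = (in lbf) 0.001746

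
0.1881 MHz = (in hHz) 1881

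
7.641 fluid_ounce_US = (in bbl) 0.001421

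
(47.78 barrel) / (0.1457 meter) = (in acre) 0.01288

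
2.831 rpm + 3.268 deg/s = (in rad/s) 0.3535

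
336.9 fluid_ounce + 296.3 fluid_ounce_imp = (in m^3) 0.01838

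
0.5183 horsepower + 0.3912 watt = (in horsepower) 0.5188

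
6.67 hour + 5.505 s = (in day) 0.278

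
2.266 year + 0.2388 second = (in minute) 1.191e+06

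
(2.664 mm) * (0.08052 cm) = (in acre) 5.301e-10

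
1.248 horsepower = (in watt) 930.6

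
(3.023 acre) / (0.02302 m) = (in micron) 5.314e+11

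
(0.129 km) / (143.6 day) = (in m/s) 1.04e-05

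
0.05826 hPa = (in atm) 5.75e-05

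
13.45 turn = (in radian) 84.51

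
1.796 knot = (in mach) 0.002713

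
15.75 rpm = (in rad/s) 1.649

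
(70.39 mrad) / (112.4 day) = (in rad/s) 7.248e-09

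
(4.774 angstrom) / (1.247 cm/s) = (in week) 6.33e-14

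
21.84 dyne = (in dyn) 21.84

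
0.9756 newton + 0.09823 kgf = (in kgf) 0.1977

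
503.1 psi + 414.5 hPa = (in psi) 509.1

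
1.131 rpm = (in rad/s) 0.1184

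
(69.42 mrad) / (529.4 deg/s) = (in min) 0.0001252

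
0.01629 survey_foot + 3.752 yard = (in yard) 3.757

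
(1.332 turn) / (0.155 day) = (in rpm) 0.005968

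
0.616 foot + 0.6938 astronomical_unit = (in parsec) 3.364e-06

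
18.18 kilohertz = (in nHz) 1.818e+13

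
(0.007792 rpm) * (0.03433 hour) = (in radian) 0.1008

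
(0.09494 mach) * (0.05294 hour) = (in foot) 2.021e+04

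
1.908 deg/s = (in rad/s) 0.0333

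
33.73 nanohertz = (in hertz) 3.373e-08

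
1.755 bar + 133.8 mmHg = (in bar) 1.933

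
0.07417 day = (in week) 0.0106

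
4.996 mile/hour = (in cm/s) 223.3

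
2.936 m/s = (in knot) 5.707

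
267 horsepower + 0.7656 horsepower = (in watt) 1.997e+05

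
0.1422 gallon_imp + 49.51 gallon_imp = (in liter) 225.7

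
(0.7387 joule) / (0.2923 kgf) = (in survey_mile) 0.0001601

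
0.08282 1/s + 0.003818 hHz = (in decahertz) 0.04646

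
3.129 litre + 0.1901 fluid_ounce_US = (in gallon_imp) 0.6895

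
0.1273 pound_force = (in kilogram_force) 0.05774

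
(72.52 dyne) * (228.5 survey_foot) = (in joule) 0.05051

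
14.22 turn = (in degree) 5119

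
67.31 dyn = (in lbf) 0.0001513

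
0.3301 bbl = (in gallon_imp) 11.54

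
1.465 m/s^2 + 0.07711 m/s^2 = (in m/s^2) 1.542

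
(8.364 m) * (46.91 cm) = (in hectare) 0.0003924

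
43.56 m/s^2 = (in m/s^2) 43.56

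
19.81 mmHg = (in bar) 0.02641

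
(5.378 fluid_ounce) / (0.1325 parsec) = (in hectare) 3.89e-24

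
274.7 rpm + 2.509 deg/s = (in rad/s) 28.81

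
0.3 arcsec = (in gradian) 9.259e-05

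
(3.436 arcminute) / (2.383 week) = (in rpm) 6.622e-09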